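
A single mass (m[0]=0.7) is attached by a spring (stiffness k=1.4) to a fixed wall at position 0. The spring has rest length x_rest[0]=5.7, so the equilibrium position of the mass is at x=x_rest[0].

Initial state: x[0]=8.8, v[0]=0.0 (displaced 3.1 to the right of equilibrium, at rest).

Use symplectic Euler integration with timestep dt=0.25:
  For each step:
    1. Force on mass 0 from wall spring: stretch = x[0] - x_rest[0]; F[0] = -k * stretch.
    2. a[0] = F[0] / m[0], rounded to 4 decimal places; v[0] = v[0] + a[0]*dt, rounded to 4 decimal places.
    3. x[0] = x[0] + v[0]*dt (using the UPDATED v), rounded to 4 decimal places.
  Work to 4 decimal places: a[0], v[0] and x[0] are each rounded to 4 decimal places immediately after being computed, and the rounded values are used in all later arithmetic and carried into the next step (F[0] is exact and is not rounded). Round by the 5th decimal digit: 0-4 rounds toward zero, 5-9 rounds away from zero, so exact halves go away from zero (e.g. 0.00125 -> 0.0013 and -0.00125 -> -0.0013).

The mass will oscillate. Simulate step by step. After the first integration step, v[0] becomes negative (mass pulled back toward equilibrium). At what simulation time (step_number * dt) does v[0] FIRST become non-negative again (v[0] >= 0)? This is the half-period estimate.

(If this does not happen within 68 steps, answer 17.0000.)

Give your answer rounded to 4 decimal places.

Answer: 2.2500

Derivation:
Step 0: x=[8.8000] v=[0.0000]
Step 1: x=[8.4125] v=[-1.5500]
Step 2: x=[7.6859] v=[-2.9063]
Step 3: x=[6.7111] v=[-3.8993]
Step 4: x=[5.6099] v=[-4.4049]
Step 5: x=[4.5199] v=[-4.3599]
Step 6: x=[3.5774] v=[-3.7699]
Step 7: x=[2.9003] v=[-2.7086]
Step 8: x=[2.5731] v=[-1.3088]
Step 9: x=[2.6368] v=[0.2547]
First v>=0 after going negative at step 9, time=2.2500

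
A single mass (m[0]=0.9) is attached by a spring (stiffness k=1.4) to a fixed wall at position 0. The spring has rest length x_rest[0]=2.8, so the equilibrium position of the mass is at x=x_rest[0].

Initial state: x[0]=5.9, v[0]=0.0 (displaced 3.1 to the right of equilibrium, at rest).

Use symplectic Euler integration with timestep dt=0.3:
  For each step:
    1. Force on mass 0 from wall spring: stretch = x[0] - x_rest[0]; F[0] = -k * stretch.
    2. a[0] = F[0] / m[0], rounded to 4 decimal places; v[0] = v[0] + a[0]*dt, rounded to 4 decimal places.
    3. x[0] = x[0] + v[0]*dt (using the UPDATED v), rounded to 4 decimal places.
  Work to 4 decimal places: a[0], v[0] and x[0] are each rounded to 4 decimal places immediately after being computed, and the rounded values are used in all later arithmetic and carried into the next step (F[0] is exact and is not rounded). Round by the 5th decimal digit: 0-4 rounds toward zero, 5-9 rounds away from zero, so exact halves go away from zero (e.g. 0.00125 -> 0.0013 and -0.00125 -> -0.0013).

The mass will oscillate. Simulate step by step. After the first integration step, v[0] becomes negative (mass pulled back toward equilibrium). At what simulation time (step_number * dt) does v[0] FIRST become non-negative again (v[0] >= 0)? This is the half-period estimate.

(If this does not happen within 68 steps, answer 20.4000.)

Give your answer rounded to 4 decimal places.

Step 0: x=[5.9000] v=[0.0000]
Step 1: x=[5.4660] v=[-1.4467]
Step 2: x=[4.6588] v=[-2.6908]
Step 3: x=[3.5913] v=[-3.5583]
Step 4: x=[2.4130] v=[-3.9276]
Step 5: x=[1.2889] v=[-3.7470]
Step 6: x=[0.3764] v=[-3.0418]
Step 7: x=[-0.1968] v=[-1.9108]
Step 8: x=[-0.3505] v=[-0.5123]
Step 9: x=[-0.0631] v=[0.9579]
First v>=0 after going negative at step 9, time=2.7000

Answer: 2.7000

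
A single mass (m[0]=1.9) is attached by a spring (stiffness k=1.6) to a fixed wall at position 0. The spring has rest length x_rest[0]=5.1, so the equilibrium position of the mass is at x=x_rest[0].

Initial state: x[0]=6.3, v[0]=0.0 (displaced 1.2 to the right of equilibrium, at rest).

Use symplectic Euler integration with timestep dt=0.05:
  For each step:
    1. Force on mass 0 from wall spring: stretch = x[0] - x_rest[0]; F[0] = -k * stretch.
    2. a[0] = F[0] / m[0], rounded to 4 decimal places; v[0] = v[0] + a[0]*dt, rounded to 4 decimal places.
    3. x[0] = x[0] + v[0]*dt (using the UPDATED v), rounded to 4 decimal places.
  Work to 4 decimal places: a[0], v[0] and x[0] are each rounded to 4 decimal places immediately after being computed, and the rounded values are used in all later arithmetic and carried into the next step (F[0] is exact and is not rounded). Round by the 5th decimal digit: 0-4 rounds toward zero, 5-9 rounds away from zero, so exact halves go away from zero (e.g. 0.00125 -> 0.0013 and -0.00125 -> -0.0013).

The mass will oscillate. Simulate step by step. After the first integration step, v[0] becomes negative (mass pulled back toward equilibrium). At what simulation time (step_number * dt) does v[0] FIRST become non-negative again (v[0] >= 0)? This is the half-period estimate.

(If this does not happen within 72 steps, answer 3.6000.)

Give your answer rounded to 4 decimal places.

Step 0: x=[6.3000] v=[0.0000]
Step 1: x=[6.2975] v=[-0.0505]
Step 2: x=[6.2925] v=[-0.1009]
Step 3: x=[6.2849] v=[-0.1511]
Step 4: x=[6.2749] v=[-0.2010]
Step 5: x=[6.2624] v=[-0.2505]
Step 6: x=[6.2474] v=[-0.2994]
Step 7: x=[6.2300] v=[-0.3477]
Step 8: x=[6.2102] v=[-0.3953]
Step 9: x=[6.1881] v=[-0.4420]
Step 10: x=[6.1637] v=[-0.4878]
Step 11: x=[6.1371] v=[-0.5326]
Step 12: x=[6.1083] v=[-0.5763]
Step 13: x=[6.0774] v=[-0.6188]
Step 14: x=[6.0444] v=[-0.6600]
Step 15: x=[6.0094] v=[-0.6998]
Step 16: x=[5.9725] v=[-0.7381]
Step 17: x=[5.9338] v=[-0.7748]
Step 18: x=[5.8933] v=[-0.8099]
Step 19: x=[5.8511] v=[-0.8433]
Step 20: x=[5.8074] v=[-0.8749]
Step 21: x=[5.7622] v=[-0.9047]
Step 22: x=[5.7156] v=[-0.9326]
Step 23: x=[5.6677] v=[-0.9585]
Step 24: x=[5.6186] v=[-0.9824]
Step 25: x=[5.5684] v=[-1.0042]
Step 26: x=[5.5172] v=[-1.0239]
Step 27: x=[5.4651] v=[-1.0415]
Step 28: x=[5.4123] v=[-1.0569]
Step 29: x=[5.3588] v=[-1.0701]
Step 30: x=[5.3048] v=[-1.0810]
Step 31: x=[5.2503] v=[-1.0896]
Step 32: x=[5.1955] v=[-1.0959]
Step 33: x=[5.1405] v=[-1.0999]
Step 34: x=[5.0854] v=[-1.1016]
Step 35: x=[5.0304] v=[-1.1010]
Step 36: x=[4.9755] v=[-1.0981]
Step 37: x=[4.9209] v=[-1.0929]
Step 38: x=[4.8666] v=[-1.0854]
Step 39: x=[4.8128] v=[-1.0756]
Step 40: x=[4.7596] v=[-1.0635]
Step 41: x=[4.7071] v=[-1.0492]
Step 42: x=[4.6555] v=[-1.0327]
Step 43: x=[4.6048] v=[-1.0140]
Step 44: x=[4.5551] v=[-0.9932]
Step 45: x=[4.5066] v=[-0.9703]
Step 46: x=[4.4593] v=[-0.9453]
Step 47: x=[4.4134] v=[-0.9183]
Step 48: x=[4.3689] v=[-0.8894]
Step 49: x=[4.3260] v=[-0.8586]
Step 50: x=[4.2847] v=[-0.8260]
Step 51: x=[4.2451] v=[-0.7917]
Step 52: x=[4.2073] v=[-0.7557]
Step 53: x=[4.1714] v=[-0.7181]
Step 54: x=[4.1375] v=[-0.6790]
Step 55: x=[4.1056] v=[-0.6385]
Step 56: x=[4.0758] v=[-0.5966]
Step 57: x=[4.0481] v=[-0.5535]
Step 58: x=[4.0226] v=[-0.5092]
Step 59: x=[3.9994] v=[-0.4638]
Step 60: x=[3.9785] v=[-0.4175]
Step 61: x=[3.9600] v=[-0.3703]
Step 62: x=[3.9439] v=[-0.3223]
Step 63: x=[3.9302] v=[-0.2736]
Step 64: x=[3.9190] v=[-0.2243]
Step 65: x=[3.9103] v=[-0.1746]
Step 66: x=[3.9041] v=[-0.1245]
Step 67: x=[3.9004] v=[-0.0741]
Step 68: x=[3.8992] v=[-0.0236]
Step 69: x=[3.9006] v=[0.0270]
First v>=0 after going negative at step 69, time=3.4500

Answer: 3.4500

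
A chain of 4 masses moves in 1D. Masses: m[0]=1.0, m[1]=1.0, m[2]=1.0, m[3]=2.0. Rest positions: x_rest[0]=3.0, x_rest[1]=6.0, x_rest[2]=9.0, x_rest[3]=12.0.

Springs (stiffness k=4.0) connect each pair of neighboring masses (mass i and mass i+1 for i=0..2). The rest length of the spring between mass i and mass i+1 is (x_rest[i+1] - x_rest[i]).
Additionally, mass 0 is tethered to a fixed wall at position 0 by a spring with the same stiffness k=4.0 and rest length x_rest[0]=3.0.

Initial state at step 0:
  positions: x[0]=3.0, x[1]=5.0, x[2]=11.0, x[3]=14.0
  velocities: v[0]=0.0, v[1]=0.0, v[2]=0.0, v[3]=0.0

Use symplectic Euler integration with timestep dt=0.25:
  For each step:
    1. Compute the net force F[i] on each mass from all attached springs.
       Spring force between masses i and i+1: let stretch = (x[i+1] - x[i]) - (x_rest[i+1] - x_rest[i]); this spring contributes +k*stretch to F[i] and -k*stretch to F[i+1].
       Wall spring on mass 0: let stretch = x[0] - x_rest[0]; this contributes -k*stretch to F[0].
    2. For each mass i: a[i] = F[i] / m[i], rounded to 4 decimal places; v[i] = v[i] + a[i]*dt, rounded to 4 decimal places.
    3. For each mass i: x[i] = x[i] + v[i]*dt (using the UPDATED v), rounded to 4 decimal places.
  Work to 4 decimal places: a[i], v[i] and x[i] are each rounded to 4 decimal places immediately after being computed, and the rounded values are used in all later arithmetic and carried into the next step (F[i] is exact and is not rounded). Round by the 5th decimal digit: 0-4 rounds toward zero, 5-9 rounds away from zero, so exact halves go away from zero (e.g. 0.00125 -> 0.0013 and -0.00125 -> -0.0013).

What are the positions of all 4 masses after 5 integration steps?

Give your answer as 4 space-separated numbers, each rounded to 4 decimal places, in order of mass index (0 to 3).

Step 0: x=[3.0000 5.0000 11.0000 14.0000] v=[0.0000 0.0000 0.0000 0.0000]
Step 1: x=[2.7500 6.0000 10.2500 14.0000] v=[-1.0000 4.0000 -3.0000 0.0000]
Step 2: x=[2.6250 7.2500 9.3750 13.9063] v=[-0.5000 5.0000 -3.5000 -0.3750]
Step 3: x=[3.0000 7.8750 9.1016 13.6211] v=[1.5000 2.5000 -1.0937 -1.1407]
Step 4: x=[3.8438 7.5879 9.6514 13.1460] v=[3.3750 -1.1484 2.1992 -1.9005]
Step 5: x=[4.6626 6.8807 10.5590 12.6091] v=[3.2753 -2.8290 3.6303 -2.1478]

Answer: 4.6626 6.8807 10.5590 12.6091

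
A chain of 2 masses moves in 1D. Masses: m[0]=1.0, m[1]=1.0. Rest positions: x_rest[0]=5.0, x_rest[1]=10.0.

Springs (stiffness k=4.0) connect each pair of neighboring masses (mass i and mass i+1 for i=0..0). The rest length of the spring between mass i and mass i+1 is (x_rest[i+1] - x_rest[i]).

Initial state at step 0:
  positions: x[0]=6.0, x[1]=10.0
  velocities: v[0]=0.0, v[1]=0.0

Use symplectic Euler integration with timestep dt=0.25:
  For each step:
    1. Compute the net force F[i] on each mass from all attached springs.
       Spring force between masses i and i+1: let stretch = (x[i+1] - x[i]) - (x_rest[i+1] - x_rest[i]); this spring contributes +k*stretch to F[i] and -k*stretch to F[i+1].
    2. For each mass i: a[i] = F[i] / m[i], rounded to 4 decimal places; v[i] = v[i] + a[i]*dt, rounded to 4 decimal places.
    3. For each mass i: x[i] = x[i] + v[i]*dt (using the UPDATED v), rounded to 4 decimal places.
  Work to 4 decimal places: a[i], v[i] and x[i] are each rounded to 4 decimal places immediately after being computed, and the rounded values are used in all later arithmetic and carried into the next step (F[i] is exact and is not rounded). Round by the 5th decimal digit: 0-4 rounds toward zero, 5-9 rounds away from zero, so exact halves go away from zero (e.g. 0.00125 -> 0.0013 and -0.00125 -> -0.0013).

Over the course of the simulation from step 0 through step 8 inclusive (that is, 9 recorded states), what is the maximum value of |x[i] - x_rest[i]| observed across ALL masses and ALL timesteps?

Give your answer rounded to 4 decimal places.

Answer: 1.0313

Derivation:
Step 0: x=[6.0000 10.0000] v=[0.0000 0.0000]
Step 1: x=[5.7500 10.2500] v=[-1.0000 1.0000]
Step 2: x=[5.3750 10.6250] v=[-1.5000 1.5000]
Step 3: x=[5.0625 10.9375] v=[-1.2500 1.2500]
Step 4: x=[4.9688 11.0313] v=[-0.3750 0.3750]
Step 5: x=[5.1407 10.8594] v=[0.6875 -0.6875]
Step 6: x=[5.4923 10.5079] v=[1.4062 -1.4062]
Step 7: x=[5.8478 10.1525] v=[1.4218 -1.4218]
Step 8: x=[6.0294 9.9709] v=[0.7265 -0.7265]
Max displacement = 1.0313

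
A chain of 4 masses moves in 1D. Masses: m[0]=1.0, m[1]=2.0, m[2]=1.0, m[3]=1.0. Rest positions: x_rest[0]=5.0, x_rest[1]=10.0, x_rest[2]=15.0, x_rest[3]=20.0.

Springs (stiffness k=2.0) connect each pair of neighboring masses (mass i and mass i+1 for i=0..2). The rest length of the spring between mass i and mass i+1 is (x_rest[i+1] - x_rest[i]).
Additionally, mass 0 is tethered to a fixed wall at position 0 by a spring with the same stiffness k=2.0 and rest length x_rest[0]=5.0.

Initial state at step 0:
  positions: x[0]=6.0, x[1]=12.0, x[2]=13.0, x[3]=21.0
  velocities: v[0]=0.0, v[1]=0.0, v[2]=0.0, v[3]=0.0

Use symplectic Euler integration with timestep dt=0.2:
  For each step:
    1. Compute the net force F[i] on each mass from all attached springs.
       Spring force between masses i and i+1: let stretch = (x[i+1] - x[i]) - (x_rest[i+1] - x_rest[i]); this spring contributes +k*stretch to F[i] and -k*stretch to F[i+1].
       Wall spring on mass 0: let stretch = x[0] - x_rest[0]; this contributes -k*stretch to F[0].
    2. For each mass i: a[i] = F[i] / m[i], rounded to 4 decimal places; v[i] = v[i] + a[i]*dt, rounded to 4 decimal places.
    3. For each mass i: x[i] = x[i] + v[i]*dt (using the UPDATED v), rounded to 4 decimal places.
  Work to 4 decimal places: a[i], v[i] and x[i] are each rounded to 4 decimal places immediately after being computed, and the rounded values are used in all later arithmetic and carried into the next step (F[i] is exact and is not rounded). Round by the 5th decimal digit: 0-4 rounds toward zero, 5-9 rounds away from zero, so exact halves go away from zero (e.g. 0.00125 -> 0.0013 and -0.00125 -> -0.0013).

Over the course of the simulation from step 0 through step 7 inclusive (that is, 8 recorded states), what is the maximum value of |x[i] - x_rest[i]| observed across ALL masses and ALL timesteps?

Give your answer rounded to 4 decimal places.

Step 0: x=[6.0000 12.0000 13.0000 21.0000] v=[0.0000 0.0000 0.0000 0.0000]
Step 1: x=[6.0000 11.8000 13.5600 20.7600] v=[0.0000 -1.0000 2.8000 -1.2000]
Step 2: x=[5.9840 11.4384 14.5552 20.3440] v=[-0.0800 -1.8080 4.9760 -2.0800]
Step 3: x=[5.9256 10.9833 15.7642 19.8649] v=[-0.2918 -2.2755 6.0448 -2.3955]
Step 4: x=[5.7978 10.5171 16.9187 19.4577] v=[-0.6390 -2.3309 5.7727 -2.0358]
Step 5: x=[5.5837 10.1182 17.7642 19.2474] v=[-1.0704 -1.9944 4.2277 -1.0514]
Step 6: x=[5.2857 9.8438 18.1167 19.3185] v=[-1.4901 -1.3721 1.7626 0.3553]
Step 7: x=[4.9295 9.7180 17.9035 19.6934] v=[-1.7811 -0.6291 -1.0658 1.8746]
Max displacement = 3.1167

Answer: 3.1167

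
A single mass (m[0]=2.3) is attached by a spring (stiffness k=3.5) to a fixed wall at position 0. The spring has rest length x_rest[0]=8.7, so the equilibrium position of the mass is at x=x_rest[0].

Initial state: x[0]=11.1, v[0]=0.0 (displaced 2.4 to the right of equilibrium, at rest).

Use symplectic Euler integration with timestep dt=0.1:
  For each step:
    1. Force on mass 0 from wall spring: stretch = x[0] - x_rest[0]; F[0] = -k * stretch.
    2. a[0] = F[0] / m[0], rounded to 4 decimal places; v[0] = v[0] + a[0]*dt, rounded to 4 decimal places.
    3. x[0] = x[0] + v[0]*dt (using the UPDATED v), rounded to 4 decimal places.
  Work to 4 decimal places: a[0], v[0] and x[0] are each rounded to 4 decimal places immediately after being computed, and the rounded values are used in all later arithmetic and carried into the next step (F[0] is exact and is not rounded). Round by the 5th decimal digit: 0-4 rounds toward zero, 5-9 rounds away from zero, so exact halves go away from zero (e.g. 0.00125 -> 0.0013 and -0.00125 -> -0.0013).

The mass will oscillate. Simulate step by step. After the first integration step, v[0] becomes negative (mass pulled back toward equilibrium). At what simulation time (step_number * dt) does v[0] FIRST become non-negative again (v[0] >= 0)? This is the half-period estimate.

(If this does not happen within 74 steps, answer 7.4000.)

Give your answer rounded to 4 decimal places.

Answer: 2.6000

Derivation:
Step 0: x=[11.1000] v=[0.0000]
Step 1: x=[11.0635] v=[-0.3652]
Step 2: x=[10.9910] v=[-0.7249]
Step 3: x=[10.8837] v=[-1.0735]
Step 4: x=[10.7431] v=[-1.4058]
Step 5: x=[10.5714] v=[-1.7167]
Step 6: x=[10.3713] v=[-2.0015]
Step 7: x=[10.1457] v=[-2.2558]
Step 8: x=[9.8981] v=[-2.4758]
Step 9: x=[9.6323] v=[-2.6581]
Step 10: x=[9.3523] v=[-2.8000]
Step 11: x=[9.0624] v=[-2.8993]
Step 12: x=[8.7670] v=[-2.9545]
Step 13: x=[8.4705] v=[-2.9647]
Step 14: x=[8.1775] v=[-2.9298]
Step 15: x=[7.8925] v=[-2.8503]
Step 16: x=[7.6198] v=[-2.7274]
Step 17: x=[7.3635] v=[-2.5630]
Step 18: x=[7.1275] v=[-2.3596]
Step 19: x=[6.9155] v=[-2.1203]
Step 20: x=[6.7306] v=[-1.8488]
Step 21: x=[6.5757] v=[-1.5491]
Step 22: x=[6.4531] v=[-1.2258]
Step 23: x=[6.3647] v=[-0.8839]
Step 24: x=[6.3119] v=[-0.5285]
Step 25: x=[6.2954] v=[-0.1651]
Step 26: x=[6.3155] v=[0.2008]
First v>=0 after going negative at step 26, time=2.6000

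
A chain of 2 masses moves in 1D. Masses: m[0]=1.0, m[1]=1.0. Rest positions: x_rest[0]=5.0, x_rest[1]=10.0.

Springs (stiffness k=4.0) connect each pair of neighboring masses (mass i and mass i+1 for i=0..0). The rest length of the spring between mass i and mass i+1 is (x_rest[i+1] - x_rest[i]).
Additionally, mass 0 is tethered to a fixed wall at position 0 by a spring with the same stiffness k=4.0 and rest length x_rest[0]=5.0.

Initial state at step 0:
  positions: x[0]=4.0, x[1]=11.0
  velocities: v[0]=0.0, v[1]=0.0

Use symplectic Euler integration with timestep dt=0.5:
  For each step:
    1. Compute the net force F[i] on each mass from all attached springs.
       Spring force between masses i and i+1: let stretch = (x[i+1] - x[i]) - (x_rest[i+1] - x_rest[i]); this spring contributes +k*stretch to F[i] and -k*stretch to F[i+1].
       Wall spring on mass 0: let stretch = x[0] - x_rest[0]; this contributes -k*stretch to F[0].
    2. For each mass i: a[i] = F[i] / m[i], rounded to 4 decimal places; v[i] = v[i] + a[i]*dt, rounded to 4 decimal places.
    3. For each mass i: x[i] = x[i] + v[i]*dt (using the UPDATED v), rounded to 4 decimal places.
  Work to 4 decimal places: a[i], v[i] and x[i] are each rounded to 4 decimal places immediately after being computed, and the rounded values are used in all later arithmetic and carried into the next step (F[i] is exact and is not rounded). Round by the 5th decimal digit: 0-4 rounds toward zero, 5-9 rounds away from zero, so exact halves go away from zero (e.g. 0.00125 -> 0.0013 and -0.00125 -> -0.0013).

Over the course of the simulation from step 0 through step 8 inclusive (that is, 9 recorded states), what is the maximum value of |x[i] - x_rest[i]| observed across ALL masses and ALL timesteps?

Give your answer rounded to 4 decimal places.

Answer: 2.0000

Derivation:
Step 0: x=[4.0000 11.0000] v=[0.0000 0.0000]
Step 1: x=[7.0000 9.0000] v=[6.0000 -4.0000]
Step 2: x=[5.0000 10.0000] v=[-4.0000 2.0000]
Step 3: x=[3.0000 11.0000] v=[-4.0000 2.0000]
Step 4: x=[6.0000 9.0000] v=[6.0000 -4.0000]
Step 5: x=[6.0000 9.0000] v=[0.0000 0.0000]
Step 6: x=[3.0000 11.0000] v=[-6.0000 4.0000]
Step 7: x=[5.0000 10.0000] v=[4.0000 -2.0000]
Step 8: x=[7.0000 9.0000] v=[4.0000 -2.0000]
Max displacement = 2.0000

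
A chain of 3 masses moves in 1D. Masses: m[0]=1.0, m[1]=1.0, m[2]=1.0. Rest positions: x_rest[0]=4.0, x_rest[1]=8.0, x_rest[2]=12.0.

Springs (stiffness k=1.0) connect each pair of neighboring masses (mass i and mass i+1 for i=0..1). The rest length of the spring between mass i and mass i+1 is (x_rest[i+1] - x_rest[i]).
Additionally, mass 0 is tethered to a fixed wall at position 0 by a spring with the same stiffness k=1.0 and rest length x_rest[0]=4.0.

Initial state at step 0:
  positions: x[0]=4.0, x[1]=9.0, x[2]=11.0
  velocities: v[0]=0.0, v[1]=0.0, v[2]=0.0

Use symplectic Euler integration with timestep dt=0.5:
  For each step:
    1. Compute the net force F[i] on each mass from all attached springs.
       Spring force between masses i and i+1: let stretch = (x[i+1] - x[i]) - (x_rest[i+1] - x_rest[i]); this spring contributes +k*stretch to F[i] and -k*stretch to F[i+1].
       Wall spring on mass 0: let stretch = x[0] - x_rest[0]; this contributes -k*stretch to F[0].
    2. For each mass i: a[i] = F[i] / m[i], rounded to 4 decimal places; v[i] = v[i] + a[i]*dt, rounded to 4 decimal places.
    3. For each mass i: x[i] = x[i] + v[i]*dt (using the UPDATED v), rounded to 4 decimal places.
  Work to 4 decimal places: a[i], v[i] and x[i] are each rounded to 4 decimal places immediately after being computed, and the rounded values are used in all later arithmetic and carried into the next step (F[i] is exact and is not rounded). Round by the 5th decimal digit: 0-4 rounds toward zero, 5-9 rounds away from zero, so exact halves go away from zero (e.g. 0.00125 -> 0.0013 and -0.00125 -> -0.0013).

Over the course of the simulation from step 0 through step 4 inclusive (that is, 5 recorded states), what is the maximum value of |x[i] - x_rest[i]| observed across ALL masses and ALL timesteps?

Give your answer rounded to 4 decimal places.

Answer: 1.1250

Derivation:
Step 0: x=[4.0000 9.0000 11.0000] v=[0.0000 0.0000 0.0000]
Step 1: x=[4.2500 8.2500 11.5000] v=[0.5000 -1.5000 1.0000]
Step 2: x=[4.4375 7.3125 12.1875] v=[0.3750 -1.8750 1.3750]
Step 3: x=[4.2344 6.8750 12.6563] v=[-0.4063 -0.8750 0.9375]
Step 4: x=[3.6328 7.2227 12.6798] v=[-1.2032 0.6954 0.0469]
Max displacement = 1.1250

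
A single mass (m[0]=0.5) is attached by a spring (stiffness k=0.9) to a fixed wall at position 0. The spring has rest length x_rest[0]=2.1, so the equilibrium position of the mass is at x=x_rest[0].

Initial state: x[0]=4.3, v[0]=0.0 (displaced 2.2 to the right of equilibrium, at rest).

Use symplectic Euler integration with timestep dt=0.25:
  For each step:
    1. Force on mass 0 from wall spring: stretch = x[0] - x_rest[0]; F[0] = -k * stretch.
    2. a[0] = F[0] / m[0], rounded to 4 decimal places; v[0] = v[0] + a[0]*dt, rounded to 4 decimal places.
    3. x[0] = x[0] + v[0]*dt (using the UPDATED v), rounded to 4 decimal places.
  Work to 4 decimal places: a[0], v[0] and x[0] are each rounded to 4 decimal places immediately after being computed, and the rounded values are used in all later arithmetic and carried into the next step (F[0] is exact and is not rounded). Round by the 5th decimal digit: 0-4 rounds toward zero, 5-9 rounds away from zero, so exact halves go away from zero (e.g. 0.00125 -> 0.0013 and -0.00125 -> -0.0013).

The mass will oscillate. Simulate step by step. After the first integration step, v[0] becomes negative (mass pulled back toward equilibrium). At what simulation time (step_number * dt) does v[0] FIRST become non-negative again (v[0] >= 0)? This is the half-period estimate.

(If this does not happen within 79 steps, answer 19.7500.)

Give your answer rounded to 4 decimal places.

Answer: 2.5000

Derivation:
Step 0: x=[4.3000] v=[0.0000]
Step 1: x=[4.0525] v=[-0.9900]
Step 2: x=[3.5854] v=[-1.8686]
Step 3: x=[2.9512] v=[-2.5370]
Step 4: x=[2.2212] v=[-2.9201]
Step 5: x=[1.4775] v=[-2.9747]
Step 6: x=[0.8039] v=[-2.6946]
Step 7: x=[0.2761] v=[-2.1114]
Step 8: x=[-0.0466] v=[-1.2907]
Step 9: x=[-0.1278] v=[-0.3247]
Step 10: x=[0.0417] v=[0.6778]
First v>=0 after going negative at step 10, time=2.5000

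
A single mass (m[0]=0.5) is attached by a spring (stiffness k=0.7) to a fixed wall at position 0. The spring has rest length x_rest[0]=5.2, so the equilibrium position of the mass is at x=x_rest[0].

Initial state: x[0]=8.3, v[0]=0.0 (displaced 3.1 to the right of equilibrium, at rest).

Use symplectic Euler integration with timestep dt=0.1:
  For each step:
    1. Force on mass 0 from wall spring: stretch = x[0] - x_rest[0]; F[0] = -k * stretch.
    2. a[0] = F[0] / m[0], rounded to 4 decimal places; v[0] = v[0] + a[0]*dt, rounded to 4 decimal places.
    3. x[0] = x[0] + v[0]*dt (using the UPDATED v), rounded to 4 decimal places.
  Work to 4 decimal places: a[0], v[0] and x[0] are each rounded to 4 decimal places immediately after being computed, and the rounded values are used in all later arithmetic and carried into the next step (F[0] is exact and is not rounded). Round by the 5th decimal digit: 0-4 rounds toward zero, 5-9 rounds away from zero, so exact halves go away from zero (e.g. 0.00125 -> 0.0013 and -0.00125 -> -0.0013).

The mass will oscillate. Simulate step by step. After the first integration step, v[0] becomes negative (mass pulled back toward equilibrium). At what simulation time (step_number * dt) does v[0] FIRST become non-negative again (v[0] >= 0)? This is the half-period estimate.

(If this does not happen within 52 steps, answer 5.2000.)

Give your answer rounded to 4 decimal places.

Step 0: x=[8.3000] v=[0.0000]
Step 1: x=[8.2566] v=[-0.4340]
Step 2: x=[8.1704] v=[-0.8619]
Step 3: x=[8.0426] v=[-1.2778]
Step 4: x=[7.8750] v=[-1.6758]
Step 5: x=[7.6700] v=[-2.0503]
Step 6: x=[7.4304] v=[-2.3961]
Step 7: x=[7.1596] v=[-2.7084]
Step 8: x=[6.8613] v=[-2.9827]
Step 9: x=[6.5398] v=[-3.2153]
Step 10: x=[6.1995] v=[-3.4029]
Step 11: x=[5.8452] v=[-3.5428]
Step 12: x=[5.4819] v=[-3.6331]
Step 13: x=[5.1146] v=[-3.6726]
Step 14: x=[4.7485] v=[-3.6606]
Step 15: x=[4.3888] v=[-3.5974]
Step 16: x=[4.0404] v=[-3.4838]
Step 17: x=[3.7083] v=[-3.3215]
Step 18: x=[3.3970] v=[-3.1127]
Step 19: x=[3.1110] v=[-2.8603]
Step 20: x=[2.8542] v=[-2.5678]
Step 21: x=[2.6303] v=[-2.2394]
Step 22: x=[2.4423] v=[-1.8796]
Step 23: x=[2.2930] v=[-1.4935]
Step 24: x=[2.1844] v=[-1.0865]
Step 25: x=[2.1180] v=[-0.6643]
Step 26: x=[2.0947] v=[-0.2328]
Step 27: x=[2.1149] v=[0.2019]
First v>=0 after going negative at step 27, time=2.7000

Answer: 2.7000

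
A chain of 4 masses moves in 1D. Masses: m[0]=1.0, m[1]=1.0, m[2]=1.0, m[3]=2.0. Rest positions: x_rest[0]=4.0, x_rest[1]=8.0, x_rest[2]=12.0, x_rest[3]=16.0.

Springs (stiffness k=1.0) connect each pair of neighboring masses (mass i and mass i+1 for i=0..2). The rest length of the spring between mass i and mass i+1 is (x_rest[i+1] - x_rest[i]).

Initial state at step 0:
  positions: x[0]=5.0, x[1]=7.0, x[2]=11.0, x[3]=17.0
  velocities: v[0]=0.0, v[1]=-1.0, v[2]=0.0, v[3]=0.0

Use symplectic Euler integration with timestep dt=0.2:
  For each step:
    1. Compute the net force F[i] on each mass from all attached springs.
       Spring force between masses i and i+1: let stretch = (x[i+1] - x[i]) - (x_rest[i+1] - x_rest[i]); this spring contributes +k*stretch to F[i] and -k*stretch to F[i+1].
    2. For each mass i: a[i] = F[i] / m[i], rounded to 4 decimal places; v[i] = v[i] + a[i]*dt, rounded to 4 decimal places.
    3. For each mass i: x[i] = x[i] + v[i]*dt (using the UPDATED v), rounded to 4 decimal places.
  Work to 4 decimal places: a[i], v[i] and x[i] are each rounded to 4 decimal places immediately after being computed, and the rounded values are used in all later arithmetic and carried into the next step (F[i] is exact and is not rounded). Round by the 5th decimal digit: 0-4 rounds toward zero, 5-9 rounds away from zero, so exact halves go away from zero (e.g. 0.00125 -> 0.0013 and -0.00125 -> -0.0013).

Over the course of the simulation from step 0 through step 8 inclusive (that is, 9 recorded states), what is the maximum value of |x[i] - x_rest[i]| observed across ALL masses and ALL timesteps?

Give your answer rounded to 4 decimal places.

Step 0: x=[5.0000 7.0000 11.0000 17.0000] v=[0.0000 -1.0000 0.0000 0.0000]
Step 1: x=[4.9200 6.8800 11.0800 16.9600] v=[-0.4000 -0.6000 0.4000 -0.2000]
Step 2: x=[4.7584 6.8496 11.2272 16.8824] v=[-0.8080 -0.1520 0.7360 -0.3880]
Step 3: x=[4.5204 6.9107 11.4255 16.7717] v=[-1.1898 0.3053 0.9915 -0.5535]
Step 4: x=[4.2181 7.0567 11.6571 16.6341] v=[-1.5117 0.7302 1.1578 -0.6881]
Step 5: x=[3.8693 7.2732 11.9037 16.4769] v=[-1.7440 1.0826 1.2331 -0.7858]
Step 6: x=[3.4967 7.5388 12.1480 16.3083] v=[-1.8632 1.3279 1.2216 -0.8431]
Step 7: x=[3.1257 7.8271 12.3744 16.1365] v=[-1.8548 1.4413 1.1318 -0.8591]
Step 8: x=[2.7828 8.1092 12.5694 15.9694] v=[-1.7145 1.4105 0.9748 -0.8353]
Max displacement = 1.2172

Answer: 1.2172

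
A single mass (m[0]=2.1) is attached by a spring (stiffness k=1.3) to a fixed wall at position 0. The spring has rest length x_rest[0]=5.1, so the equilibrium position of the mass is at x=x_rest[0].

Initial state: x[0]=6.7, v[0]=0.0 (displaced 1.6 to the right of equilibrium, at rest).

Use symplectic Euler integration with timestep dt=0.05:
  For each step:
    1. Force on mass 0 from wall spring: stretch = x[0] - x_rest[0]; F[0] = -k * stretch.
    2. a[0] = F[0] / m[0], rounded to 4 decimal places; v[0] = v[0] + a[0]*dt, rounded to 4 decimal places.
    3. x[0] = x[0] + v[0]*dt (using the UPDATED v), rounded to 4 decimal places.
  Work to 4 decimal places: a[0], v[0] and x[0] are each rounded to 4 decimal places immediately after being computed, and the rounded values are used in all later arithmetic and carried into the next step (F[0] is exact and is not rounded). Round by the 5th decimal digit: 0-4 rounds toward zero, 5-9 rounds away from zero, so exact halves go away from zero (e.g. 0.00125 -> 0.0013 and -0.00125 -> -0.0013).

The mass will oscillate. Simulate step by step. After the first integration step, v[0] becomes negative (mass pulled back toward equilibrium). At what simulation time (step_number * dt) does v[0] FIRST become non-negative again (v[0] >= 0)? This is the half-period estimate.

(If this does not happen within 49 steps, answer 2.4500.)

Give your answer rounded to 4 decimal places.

Step 0: x=[6.7000] v=[0.0000]
Step 1: x=[6.6975] v=[-0.0495]
Step 2: x=[6.6926] v=[-0.0989]
Step 3: x=[6.6852] v=[-0.1482]
Step 4: x=[6.6753] v=[-0.1973]
Step 5: x=[6.6630] v=[-0.2461]
Step 6: x=[6.6483] v=[-0.2945]
Step 7: x=[6.6312] v=[-0.3424]
Step 8: x=[6.6117] v=[-0.3898]
Step 9: x=[6.5899] v=[-0.4366]
Step 10: x=[6.5658] v=[-0.4827]
Step 11: x=[6.5394] v=[-0.5281]
Step 12: x=[6.5108] v=[-0.5727]
Step 13: x=[6.4800] v=[-0.6164]
Step 14: x=[6.4470] v=[-0.6591]
Step 15: x=[6.4120] v=[-0.7008]
Step 16: x=[6.3749] v=[-0.7414]
Step 17: x=[6.3359] v=[-0.7809]
Step 18: x=[6.2949] v=[-0.8192]
Step 19: x=[6.2521] v=[-0.8562]
Step 20: x=[6.2075] v=[-0.8919]
Step 21: x=[6.1612] v=[-0.9262]
Step 22: x=[6.1133] v=[-0.9590]
Step 23: x=[6.0638] v=[-0.9904]
Step 24: x=[6.0128] v=[-1.0202]
Step 25: x=[5.9604] v=[-1.0485]
Step 26: x=[5.9066] v=[-1.0751]
Step 27: x=[5.8516] v=[-1.1001]
Step 28: x=[5.7954] v=[-1.1234]
Step 29: x=[5.7382] v=[-1.1449]
Step 30: x=[5.6800] v=[-1.1647]
Step 31: x=[5.6209] v=[-1.1827]
Step 32: x=[5.5610] v=[-1.1988]
Step 33: x=[5.5003] v=[-1.2131]
Step 34: x=[5.4390] v=[-1.2255]
Step 35: x=[5.3772] v=[-1.2360]
Step 36: x=[5.3150] v=[-1.2446]
Step 37: x=[5.2524] v=[-1.2513]
Step 38: x=[5.1896] v=[-1.2560]
Step 39: x=[5.1267] v=[-1.2588]
Step 40: x=[5.0637] v=[-1.2596]
Step 41: x=[5.0008] v=[-1.2585]
Step 42: x=[4.9380] v=[-1.2554]
Step 43: x=[4.8755] v=[-1.2504]
Step 44: x=[4.8133] v=[-1.2435]
Step 45: x=[4.7516] v=[-1.2346]
Step 46: x=[4.6904] v=[-1.2238]
Step 47: x=[4.6298] v=[-1.2111]
Step 48: x=[4.5700] v=[-1.1965]
Step 49: x=[4.5110] v=[-1.1801]
v[0] did not become non-negative within 49 steps; using fallback time=2.4500

Answer: 2.4500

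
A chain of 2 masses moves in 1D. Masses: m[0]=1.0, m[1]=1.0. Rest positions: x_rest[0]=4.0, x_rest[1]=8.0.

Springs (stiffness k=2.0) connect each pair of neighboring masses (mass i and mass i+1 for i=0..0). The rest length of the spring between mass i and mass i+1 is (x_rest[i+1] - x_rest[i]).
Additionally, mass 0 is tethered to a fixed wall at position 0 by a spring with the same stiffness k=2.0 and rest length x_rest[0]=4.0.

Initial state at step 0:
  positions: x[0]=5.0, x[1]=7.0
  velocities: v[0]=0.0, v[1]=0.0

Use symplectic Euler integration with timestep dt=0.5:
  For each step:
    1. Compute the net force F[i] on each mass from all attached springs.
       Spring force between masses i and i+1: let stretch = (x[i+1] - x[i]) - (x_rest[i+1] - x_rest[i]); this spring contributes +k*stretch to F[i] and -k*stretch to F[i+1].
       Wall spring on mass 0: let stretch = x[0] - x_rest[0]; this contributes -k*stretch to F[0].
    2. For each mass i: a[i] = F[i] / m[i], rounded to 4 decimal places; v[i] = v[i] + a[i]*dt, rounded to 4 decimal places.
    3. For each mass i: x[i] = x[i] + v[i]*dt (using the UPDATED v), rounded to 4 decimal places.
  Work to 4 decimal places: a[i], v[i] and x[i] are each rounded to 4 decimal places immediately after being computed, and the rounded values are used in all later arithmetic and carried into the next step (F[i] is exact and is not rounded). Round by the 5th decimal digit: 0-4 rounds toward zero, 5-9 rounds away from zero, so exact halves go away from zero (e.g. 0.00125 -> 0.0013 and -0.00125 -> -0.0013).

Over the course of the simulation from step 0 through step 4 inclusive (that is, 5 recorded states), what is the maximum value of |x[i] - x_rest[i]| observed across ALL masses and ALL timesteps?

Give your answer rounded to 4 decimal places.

Step 0: x=[5.0000 7.0000] v=[0.0000 0.0000]
Step 1: x=[3.5000 8.0000] v=[-3.0000 2.0000]
Step 2: x=[2.5000 8.7500] v=[-2.0000 1.5000]
Step 3: x=[3.3750 8.3750] v=[1.7500 -0.7500]
Step 4: x=[5.0625 7.5000] v=[3.3750 -1.7500]
Max displacement = 1.5000

Answer: 1.5000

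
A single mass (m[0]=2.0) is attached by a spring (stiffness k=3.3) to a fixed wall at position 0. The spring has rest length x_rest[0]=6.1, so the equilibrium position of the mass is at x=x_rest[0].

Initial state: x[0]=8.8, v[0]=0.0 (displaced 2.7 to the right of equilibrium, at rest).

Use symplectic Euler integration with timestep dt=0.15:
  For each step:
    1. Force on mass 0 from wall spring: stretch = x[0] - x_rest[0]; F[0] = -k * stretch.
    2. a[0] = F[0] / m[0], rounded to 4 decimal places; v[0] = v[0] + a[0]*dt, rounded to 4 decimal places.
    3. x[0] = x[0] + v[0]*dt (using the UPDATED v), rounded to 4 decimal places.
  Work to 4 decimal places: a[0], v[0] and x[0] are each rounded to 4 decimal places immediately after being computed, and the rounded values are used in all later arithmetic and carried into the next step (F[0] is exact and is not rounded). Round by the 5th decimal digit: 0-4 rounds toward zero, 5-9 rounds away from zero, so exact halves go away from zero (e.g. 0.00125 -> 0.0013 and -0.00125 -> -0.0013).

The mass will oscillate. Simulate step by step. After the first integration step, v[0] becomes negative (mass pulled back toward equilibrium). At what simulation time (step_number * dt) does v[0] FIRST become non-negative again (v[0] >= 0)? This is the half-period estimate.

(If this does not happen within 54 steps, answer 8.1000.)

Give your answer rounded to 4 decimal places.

Step 0: x=[8.8000] v=[0.0000]
Step 1: x=[8.6998] v=[-0.6683]
Step 2: x=[8.5030] v=[-1.3118]
Step 3: x=[8.2170] v=[-1.9066]
Step 4: x=[7.8524] v=[-2.4306]
Step 5: x=[7.4228] v=[-2.8643]
Step 6: x=[6.9440] v=[-3.1917]
Step 7: x=[6.4339] v=[-3.4006]
Step 8: x=[5.9114] v=[-3.4832]
Step 9: x=[5.3959] v=[-3.4365]
Step 10: x=[4.9066] v=[-3.2622]
Step 11: x=[4.4616] v=[-2.9668]
Step 12: x=[4.0774] v=[-2.5613]
Step 13: x=[3.7683] v=[-2.0607]
Step 14: x=[3.5458] v=[-1.4836]
Step 15: x=[3.4181] v=[-0.8514]
Step 16: x=[3.3900] v=[-0.1876]
Step 17: x=[3.4625] v=[0.4831]
First v>=0 after going negative at step 17, time=2.5500

Answer: 2.5500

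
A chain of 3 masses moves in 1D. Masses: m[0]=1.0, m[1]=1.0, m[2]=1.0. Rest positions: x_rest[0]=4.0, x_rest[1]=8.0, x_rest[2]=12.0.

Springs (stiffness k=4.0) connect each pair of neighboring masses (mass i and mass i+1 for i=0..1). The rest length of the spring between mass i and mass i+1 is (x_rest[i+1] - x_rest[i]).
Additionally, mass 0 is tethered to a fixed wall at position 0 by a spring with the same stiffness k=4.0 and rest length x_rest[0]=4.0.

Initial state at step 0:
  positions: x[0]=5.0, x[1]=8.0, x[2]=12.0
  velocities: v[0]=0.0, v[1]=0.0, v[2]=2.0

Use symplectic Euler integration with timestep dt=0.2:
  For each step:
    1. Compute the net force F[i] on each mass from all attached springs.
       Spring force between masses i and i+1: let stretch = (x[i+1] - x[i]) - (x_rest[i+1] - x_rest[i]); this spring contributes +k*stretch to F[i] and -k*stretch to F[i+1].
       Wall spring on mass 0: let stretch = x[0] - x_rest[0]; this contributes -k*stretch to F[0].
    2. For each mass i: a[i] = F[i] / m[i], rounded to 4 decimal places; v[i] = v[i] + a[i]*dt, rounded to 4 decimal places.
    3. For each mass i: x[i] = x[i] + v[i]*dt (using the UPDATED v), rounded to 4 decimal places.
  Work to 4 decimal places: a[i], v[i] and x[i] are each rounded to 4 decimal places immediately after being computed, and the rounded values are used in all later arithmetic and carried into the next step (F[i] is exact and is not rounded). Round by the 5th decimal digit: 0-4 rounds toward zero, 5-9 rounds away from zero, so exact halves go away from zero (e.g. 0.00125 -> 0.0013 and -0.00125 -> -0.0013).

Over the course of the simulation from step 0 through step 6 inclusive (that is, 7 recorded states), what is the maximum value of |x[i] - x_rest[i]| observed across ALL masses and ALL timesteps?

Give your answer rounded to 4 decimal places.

Step 0: x=[5.0000 8.0000 12.0000] v=[0.0000 0.0000 2.0000]
Step 1: x=[4.6800 8.1600 12.4000] v=[-1.6000 0.8000 2.0000]
Step 2: x=[4.1680 8.4416 12.7616] v=[-2.5600 1.4080 1.8080]
Step 3: x=[3.6729 8.7306 13.0720] v=[-2.4755 1.4451 1.5520]
Step 4: x=[3.3994 8.9050 13.3278] v=[-1.3677 0.8721 1.2789]
Step 5: x=[3.4629 8.9062 13.5159] v=[0.3173 0.0059 0.9407]
Step 6: x=[3.8432 8.7740 13.6065] v=[1.9016 -0.6610 0.4529]
Max displacement = 1.6065

Answer: 1.6065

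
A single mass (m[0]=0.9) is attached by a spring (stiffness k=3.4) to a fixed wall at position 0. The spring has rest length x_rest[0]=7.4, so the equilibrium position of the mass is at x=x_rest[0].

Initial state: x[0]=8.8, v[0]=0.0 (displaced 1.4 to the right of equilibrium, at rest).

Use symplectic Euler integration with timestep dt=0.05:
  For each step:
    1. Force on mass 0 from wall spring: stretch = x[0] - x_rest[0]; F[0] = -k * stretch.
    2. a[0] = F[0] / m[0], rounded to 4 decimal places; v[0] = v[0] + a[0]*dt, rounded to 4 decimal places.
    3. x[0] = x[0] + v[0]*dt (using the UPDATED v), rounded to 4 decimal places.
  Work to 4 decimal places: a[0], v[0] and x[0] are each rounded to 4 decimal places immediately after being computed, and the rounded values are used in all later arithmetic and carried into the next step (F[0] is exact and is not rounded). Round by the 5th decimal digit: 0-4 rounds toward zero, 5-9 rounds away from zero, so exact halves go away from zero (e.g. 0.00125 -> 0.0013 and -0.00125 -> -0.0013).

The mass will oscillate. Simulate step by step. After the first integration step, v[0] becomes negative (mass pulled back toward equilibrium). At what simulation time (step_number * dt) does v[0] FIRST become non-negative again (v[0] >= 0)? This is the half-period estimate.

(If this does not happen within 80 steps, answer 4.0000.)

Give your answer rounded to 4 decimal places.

Step 0: x=[8.8000] v=[0.0000]
Step 1: x=[8.7868] v=[-0.2644]
Step 2: x=[8.7605] v=[-0.5264]
Step 3: x=[8.7213] v=[-0.7834]
Step 4: x=[8.6697] v=[-1.0330]
Step 5: x=[8.6061] v=[-1.2728]
Step 6: x=[8.5311] v=[-1.5006]
Step 7: x=[8.4454] v=[-1.7143]
Step 8: x=[8.3498] v=[-1.9118]
Step 9: x=[8.2452] v=[-2.0912]
Step 10: x=[8.1327] v=[-2.2509]
Step 11: x=[8.0132] v=[-2.3893]
Step 12: x=[7.8879] v=[-2.5051]
Step 13: x=[7.7580] v=[-2.5973]
Step 14: x=[7.6248] v=[-2.6649]
Step 15: x=[7.4894] v=[-2.7074]
Step 16: x=[7.3532] v=[-2.7243]
Step 17: x=[7.2174] v=[-2.7155]
Step 18: x=[7.0834] v=[-2.6810]
Step 19: x=[6.9523] v=[-2.6212]
Step 20: x=[6.8255] v=[-2.5366]
Step 21: x=[6.7041] v=[-2.4281]
Step 22: x=[6.5893] v=[-2.2967]
Step 23: x=[6.4821] v=[-2.1436]
Step 24: x=[6.3836] v=[-1.9702]
Step 25: x=[6.2947] v=[-1.7782]
Step 26: x=[6.2162] v=[-1.5694]
Step 27: x=[6.1489] v=[-1.3458]
Step 28: x=[6.0934] v=[-1.1095]
Step 29: x=[6.0503] v=[-0.8627]
Step 30: x=[6.0199] v=[-0.6078]
Step 31: x=[6.0025] v=[-0.3471]
Step 32: x=[5.9983] v=[-0.0831]
Step 33: x=[6.0074] v=[0.1817]
First v>=0 after going negative at step 33, time=1.6500

Answer: 1.6500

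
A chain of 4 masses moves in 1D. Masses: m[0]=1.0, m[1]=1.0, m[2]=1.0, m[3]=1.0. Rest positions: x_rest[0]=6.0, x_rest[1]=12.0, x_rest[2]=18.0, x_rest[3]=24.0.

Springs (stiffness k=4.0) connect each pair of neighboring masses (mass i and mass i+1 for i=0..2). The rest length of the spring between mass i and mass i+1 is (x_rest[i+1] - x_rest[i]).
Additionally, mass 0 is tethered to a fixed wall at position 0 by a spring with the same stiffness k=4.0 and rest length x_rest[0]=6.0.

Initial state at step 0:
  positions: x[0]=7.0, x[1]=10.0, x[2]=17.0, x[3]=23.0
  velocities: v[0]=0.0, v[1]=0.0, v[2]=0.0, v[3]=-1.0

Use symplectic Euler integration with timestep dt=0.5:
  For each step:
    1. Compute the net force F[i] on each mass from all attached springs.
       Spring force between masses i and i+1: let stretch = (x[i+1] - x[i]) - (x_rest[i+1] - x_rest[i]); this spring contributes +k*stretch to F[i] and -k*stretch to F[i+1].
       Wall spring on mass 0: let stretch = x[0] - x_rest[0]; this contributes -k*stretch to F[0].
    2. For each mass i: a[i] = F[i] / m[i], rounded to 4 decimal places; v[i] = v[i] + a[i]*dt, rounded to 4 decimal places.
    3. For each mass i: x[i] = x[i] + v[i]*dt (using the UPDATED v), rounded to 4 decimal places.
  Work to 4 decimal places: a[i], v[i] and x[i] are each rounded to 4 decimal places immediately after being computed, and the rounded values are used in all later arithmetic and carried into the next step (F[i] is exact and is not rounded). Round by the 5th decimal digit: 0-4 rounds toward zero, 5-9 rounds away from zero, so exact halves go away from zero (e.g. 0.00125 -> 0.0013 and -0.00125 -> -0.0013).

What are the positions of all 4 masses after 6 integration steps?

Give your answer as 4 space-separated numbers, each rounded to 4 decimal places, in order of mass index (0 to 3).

Step 0: x=[7.0000 10.0000 17.0000 23.0000] v=[0.0000 0.0000 0.0000 -1.0000]
Step 1: x=[3.0000 14.0000 16.0000 22.5000] v=[-8.0000 8.0000 -2.0000 -1.0000]
Step 2: x=[7.0000 9.0000 19.5000 21.5000] v=[8.0000 -10.0000 7.0000 -2.0000]
Step 3: x=[6.0000 12.5000 14.5000 24.5000] v=[-2.0000 7.0000 -10.0000 6.0000]
Step 4: x=[5.5000 11.5000 17.5000 23.5000] v=[-1.0000 -2.0000 6.0000 -2.0000]
Step 5: x=[5.5000 10.5000 20.5000 22.5000] v=[0.0000 -2.0000 6.0000 -2.0000]
Step 6: x=[5.0000 14.5000 15.5000 25.5000] v=[-1.0000 8.0000 -10.0000 6.0000]

Answer: 5.0000 14.5000 15.5000 25.5000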